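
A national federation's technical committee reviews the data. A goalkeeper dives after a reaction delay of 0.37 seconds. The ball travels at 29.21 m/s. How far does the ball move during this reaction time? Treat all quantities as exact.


d = v * t
d = 29.21 * 0.37
d = 10.8077 m

10.8077 m


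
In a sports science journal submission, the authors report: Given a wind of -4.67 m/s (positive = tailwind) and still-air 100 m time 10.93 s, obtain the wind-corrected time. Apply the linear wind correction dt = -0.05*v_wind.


dt = -0.05 * v_wind = -0.05 * -4.67 = 0.2335 s
t_corrected = t_still + dt = 10.93 + (0.2335)
t_corrected = 11.1635 s

11.1635 s


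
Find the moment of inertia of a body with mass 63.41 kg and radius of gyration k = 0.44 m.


I = m * k^2
I = 63.41 * 0.44^2
I = 63.41 * 0.1936 = 12.2762 kg*m^2

12.2762 kg*m^2


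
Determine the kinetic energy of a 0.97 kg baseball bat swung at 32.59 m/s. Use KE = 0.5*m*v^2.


KE = 0.5 * m * v^2
KE = 0.5 * 0.97 * 32.59^2
KE = 0.5 * 0.97 * 1062.1081 = 515.1224 J

515.1224 J


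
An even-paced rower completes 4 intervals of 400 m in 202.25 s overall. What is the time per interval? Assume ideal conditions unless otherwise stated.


Split time = total_time / n_laps = 202.25 / 4
Split time = 50.5625 s per lap

50.5625 s


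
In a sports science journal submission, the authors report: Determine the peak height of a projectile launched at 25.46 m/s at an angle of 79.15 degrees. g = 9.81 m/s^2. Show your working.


H = (v*sin(theta))^2 / (2*g)
vy = v*sin(theta) = 25.46 * sin(79.15 deg) = 25.0049 m/s
H = vy^2 / (2*g) = 625.2431 / (2*9.81)
H = 625.2431 / 19.62 = 31.8676 m

31.8676 m


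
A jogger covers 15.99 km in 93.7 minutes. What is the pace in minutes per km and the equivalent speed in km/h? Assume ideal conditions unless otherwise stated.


Pace = time / distance = 93.7 min / 15.99 km = 5.8599 min/km
Speed = distance / time_in_hours = 15.99 / 1.5617 hr
Speed = 10.2391 km/h

5.8599 min/km, 10.2391 km/h


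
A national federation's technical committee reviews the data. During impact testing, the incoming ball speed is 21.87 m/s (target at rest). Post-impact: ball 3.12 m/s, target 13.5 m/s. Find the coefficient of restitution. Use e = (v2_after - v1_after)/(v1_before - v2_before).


e = (v2_after - v1_after) / (v1_before - v2_before)
Numerator = 13.5 - 3.12 = 10.38
Denominator = 21.87 - 0 = 21.87
e = 10.38 / 21.87 = 0.4746

0.4746


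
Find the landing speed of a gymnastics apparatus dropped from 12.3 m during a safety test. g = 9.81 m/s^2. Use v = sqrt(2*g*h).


v = sqrt(2 * g * h)
v = sqrt(2 * 9.81 * 12.3)
v = sqrt(241.326) = 15.5347 m/s

15.5347 m/s


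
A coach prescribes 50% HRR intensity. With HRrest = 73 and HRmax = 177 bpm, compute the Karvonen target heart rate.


Target = HRrest + pct*(HRmax - HRrest)
Heart rate reserve = HRmax - HRrest = 177 - 73 = 104 bpm
Fraction = 50% = 0.5
Target = 73 + 0.5 * 104
Target = 73 + 52 = 125 bpm

125 bpm


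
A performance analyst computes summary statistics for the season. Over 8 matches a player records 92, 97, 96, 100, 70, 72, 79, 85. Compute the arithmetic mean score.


Average = sum / n
Sum = 691
Average = 691 / 8 = 86.375

86.375


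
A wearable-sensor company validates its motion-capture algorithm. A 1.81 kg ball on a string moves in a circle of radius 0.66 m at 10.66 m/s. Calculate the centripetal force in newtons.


Fc = m * v^2 / r
v^2 = 10.66^2 = 113.6356
Fc = 1.81 * 113.6356 / 0.66
Fc = 205.6804 / 0.66 = 311.637 N

311.637 N


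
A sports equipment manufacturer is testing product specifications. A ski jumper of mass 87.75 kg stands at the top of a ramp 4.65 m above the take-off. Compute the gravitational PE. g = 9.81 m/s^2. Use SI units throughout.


PE = m * g * h
PE = 87.75 * 9.81 * 4.65
PE = 860.8275 * 4.65 = 4002.8479 J

4002.8479 J


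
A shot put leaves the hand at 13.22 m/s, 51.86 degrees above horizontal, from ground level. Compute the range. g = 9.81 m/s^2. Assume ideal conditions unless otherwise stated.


R = v^2 * sin(2*theta) / g
Convert angle to radians: theta = 51.86 deg = 0.9051 rad
sin(2*theta) = sin(1.8103) = 0.9715
R = 13.22^2 * 0.9715 / 9.81
R = 174.7684 * 0.9715 / 9.81 = 17.307 m

17.307 m


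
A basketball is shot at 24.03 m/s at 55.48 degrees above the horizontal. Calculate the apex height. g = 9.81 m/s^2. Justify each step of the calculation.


H = (v*sin(theta))^2 / (2*g)
vy = v*sin(theta) = 24.03 * sin(55.48 deg) = 19.799 m/s
H = vy^2 / (2*g) = 392.0004 / (2*9.81)
H = 392.0004 / 19.62 = 19.9796 m

19.9796 m


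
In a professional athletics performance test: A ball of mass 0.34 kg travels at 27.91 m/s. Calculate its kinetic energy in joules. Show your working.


KE = 0.5 * m * v^2
KE = 0.5 * 0.34 * 27.91^2
KE = 0.5 * 0.34 * 778.9681 = 132.4246 J

132.4246 J


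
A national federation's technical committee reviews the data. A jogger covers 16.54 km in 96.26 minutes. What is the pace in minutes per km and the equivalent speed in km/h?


Pace = time / distance = 96.26 min / 16.54 km = 5.8198 min/km
Speed = distance / time_in_hours = 16.54 / 1.6043 hr
Speed = 10.3096 km/h

5.8198 min/km, 10.3096 km/h


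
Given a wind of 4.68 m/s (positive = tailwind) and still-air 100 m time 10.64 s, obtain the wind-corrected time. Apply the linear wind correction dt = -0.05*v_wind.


dt = -0.05 * v_wind = -0.05 * 4.68 = -0.234 s
t_corrected = t_still + dt = 10.64 + (-0.234)
t_corrected = 10.406 s

10.406 s


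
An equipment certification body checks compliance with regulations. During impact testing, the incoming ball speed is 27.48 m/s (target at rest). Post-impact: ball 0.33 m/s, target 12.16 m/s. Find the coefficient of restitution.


e = (v2_after - v1_after) / (v1_before - v2_before)
Numerator = 12.16 - 0.33 = 11.83
Denominator = 27.48 - 0 = 27.48
e = 11.83 / 27.48 = 0.4305

0.4305


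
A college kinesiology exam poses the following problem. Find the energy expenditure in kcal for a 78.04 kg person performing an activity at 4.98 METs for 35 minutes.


kcal = MET * mass * time_hr
Convert time: 35 min = 0.5833 hr
kcal = 4.98 * 78.04 * 0.5833
kcal = 226.7062 kcal

226.7062 kcal


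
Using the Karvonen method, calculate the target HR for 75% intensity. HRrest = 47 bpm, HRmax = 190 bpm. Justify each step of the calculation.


Target = HRrest + pct*(HRmax - HRrest)
Heart rate reserve = HRmax - HRrest = 190 - 47 = 143 bpm
Fraction = 75% = 0.75
Target = 47 + 0.75 * 143
Target = 47 + 107.25 = 154.25 bpm

154.25 bpm


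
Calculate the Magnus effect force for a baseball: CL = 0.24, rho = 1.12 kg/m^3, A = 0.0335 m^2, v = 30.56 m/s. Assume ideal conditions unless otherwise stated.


FM = 0.5 * CL * rho * A * v^2
FM = 0.5 * 0.24 * 1.12 * 0.0335 * 30.56^2
v^2 = 933.9136
FM = 0.5 * 0.24 * 1.12 * 0.0335 * 933.9136 = 4.2049 N

4.2049 N


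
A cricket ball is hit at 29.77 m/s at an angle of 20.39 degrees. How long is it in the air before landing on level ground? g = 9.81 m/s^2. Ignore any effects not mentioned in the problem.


T = 2*v*sin(theta)/g
sin(theta) = sin(20.39 deg) = 0.3484
T = 2*29.77*0.3484 / 9.81
T = 20.7442 / 9.81 = 2.1146 s

2.1146 s


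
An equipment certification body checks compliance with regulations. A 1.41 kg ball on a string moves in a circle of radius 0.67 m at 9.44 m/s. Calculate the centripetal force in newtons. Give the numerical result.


Fc = m * v^2 / r
v^2 = 9.44^2 = 89.1136
Fc = 1.41 * 89.1136 / 0.67
Fc = 125.6502 / 0.67 = 187.5376 N

187.5376 N


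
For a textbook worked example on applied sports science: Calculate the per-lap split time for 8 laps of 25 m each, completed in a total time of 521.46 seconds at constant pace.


Split time = total_time / n_laps = 521.46 / 8
Split time = 65.1825 s per lap

65.1825 s


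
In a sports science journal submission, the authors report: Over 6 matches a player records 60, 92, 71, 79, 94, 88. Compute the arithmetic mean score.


Average = sum / n
Sum = 484
Average = 484 / 6 = 80.6667

80.6667


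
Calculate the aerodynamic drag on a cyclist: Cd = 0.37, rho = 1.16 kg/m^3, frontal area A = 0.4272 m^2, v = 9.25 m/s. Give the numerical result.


Fd = 0.5 * Cd * rho * A * v^2
Fd = 0.5 * 0.37 * 1.16 * 0.4272 * 9.25^2
v^2 = 85.5625
Fd = 0.5 * 0.37 * 1.16 * 0.4272 * 85.5625 = 7.8441 N

7.8441 N


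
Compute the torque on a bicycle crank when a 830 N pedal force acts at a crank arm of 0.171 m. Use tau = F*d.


tau = F * d
tau = 830 * 0.171
tau = 141.93 N*m

141.93 N*m


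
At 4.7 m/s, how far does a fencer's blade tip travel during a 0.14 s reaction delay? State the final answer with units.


d = v * t
d = 4.7 * 0.14
d = 0.658 m

0.658 m


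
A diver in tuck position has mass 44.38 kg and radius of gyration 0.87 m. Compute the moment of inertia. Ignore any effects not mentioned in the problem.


I = m * k^2
I = 44.38 * 0.87^2
I = 44.38 * 0.7569 = 33.5912 kg*m^2

33.5912 kg*m^2


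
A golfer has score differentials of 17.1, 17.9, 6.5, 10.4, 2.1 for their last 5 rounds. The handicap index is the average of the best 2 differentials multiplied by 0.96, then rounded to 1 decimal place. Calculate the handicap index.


All differentials: 17.1, 17.9, 6.5, 10.4, 2.1
Sorted: 2.1, 6.5, 10.4, 17.1, 17.9
Best 2: 2.1, 6.5
Average of best = 8.6 / 2 = 4.3
Raw index = 4.3 * 0.96 = 4.128
Handicap index = round(4.128, 1) = 4.1

4.1


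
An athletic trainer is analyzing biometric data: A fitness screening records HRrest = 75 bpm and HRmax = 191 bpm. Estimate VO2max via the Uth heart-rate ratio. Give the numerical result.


VO2max = 15.3 * HRmax / HRrest
VO2max = 15.3 * 191 / 75
VO2max = 2922.3 / 75 = 38.964 mL/kg/min

38.964 mL/kg/min


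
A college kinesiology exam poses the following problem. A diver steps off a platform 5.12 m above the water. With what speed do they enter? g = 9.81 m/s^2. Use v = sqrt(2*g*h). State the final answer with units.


v = sqrt(2 * g * h)
v = sqrt(2 * 9.81 * 5.12)
v = sqrt(100.4544) = 10.0227 m/s

10.0227 m/s


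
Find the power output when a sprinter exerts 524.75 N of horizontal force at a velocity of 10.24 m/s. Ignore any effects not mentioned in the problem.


P = F * v
P = 524.75 * 10.24
P = 5373.44 W

5373.44 W


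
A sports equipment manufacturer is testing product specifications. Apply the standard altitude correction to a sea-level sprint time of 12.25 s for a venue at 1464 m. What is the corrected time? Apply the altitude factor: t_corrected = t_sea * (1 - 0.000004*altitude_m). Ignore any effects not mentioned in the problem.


Correction factor = 1 - 0.000004 * 1464 = 0.994144
t_corrected = t_sea * factor = 12.25 * 0.994144
t_corrected = 12.1783 s

12.1783 s


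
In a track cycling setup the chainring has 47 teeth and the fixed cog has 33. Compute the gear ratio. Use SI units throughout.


GR = front_teeth / rear_teeth
GR = 47 / 33
GR = 1.4242

1.4242


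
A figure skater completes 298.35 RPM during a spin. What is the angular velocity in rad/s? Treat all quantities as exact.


omega = RPM * 2 * pi / 60
omega = 298.35 * 2 * 3.14159 / 60
omega = 1874.5883 / 60 = 31.2431 rad/s

31.2431 rad/s


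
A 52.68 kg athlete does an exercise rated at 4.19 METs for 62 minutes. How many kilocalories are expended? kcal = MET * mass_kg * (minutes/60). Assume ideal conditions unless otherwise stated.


kcal = MET * mass * time_hr
Convert time: 62 min = 1.0333 hr
kcal = 4.19 * 52.68 * 1.0333
kcal = 228.0868 kcal

228.0868 kcal


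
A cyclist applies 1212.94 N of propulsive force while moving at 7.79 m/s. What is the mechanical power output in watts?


P = F * v
P = 1212.94 * 7.79
P = 9448.8026 W

9448.8026 W


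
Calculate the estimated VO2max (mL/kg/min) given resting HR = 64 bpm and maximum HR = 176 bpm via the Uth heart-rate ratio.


VO2max = 15.3 * HRmax / HRrest
VO2max = 15.3 * 176 / 64
VO2max = 2692.8 / 64 = 42.075 mL/kg/min

42.075 mL/kg/min


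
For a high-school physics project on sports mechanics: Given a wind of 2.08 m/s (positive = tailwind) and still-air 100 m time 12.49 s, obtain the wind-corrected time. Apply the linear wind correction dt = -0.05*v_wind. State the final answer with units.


dt = -0.05 * v_wind = -0.05 * 2.08 = -0.104 s
t_corrected = t_still + dt = 12.49 + (-0.104)
t_corrected = 12.386 s

12.386 s


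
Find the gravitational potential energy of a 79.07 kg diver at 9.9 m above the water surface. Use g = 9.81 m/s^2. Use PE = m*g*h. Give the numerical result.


PE = m * g * h
PE = 79.07 * 9.81 * 9.9
PE = 775.6767 * 9.9 = 7679.1993 J

7679.1993 J


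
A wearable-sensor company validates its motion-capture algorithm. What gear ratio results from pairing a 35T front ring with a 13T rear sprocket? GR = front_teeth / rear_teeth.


GR = front_teeth / rear_teeth
GR = 35 / 13
GR = 2.6923

2.6923


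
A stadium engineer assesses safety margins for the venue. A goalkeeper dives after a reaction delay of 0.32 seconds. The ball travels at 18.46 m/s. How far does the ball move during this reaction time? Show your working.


d = v * t
d = 18.46 * 0.32
d = 5.9072 m

5.9072 m


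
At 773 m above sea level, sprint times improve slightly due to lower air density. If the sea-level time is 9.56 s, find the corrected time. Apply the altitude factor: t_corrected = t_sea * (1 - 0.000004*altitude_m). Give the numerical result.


Correction factor = 1 - 0.000004 * 773 = 0.996908
t_corrected = t_sea * factor = 9.56 * 0.996908
t_corrected = 9.5304 s

9.5304 s


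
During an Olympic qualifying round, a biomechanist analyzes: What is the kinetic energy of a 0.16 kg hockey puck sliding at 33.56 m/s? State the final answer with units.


KE = 0.5 * m * v^2
KE = 0.5 * 0.16 * 33.56^2
KE = 0.5 * 0.16 * 1126.2736 = 90.1019 J

90.1019 J


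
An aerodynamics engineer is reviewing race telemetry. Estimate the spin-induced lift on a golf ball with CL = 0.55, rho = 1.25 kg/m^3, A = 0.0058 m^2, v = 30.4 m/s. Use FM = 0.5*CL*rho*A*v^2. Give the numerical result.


FM = 0.5 * CL * rho * A * v^2
FM = 0.5 * 0.55 * 1.25 * 0.0058 * 30.4^2
v^2 = 924.16
FM = 0.5 * 0.55 * 1.25 * 0.0058 * 924.16 = 1.8425 N

1.8425 N


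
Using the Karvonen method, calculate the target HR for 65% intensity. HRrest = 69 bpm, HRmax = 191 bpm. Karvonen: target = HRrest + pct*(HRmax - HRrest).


Target = HRrest + pct*(HRmax - HRrest)
Heart rate reserve = HRmax - HRrest = 191 - 69 = 122 bpm
Fraction = 65% = 0.65
Target = 69 + 0.65 * 122
Target = 69 + 79.3 = 148.3 bpm

148.3 bpm


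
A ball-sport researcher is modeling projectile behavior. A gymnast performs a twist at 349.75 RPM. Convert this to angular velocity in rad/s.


omega = RPM * 2 * pi / 60
omega = 349.75 * 2 * 3.14159 / 60
omega = 2197.5441 / 60 = 36.6257 rad/s

36.6257 rad/s


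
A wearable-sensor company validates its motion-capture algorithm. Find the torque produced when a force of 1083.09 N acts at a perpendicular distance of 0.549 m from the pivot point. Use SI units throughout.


tau = F * d
tau = 1083.09 * 0.549
tau = 594.6164 N*m

594.6164 N*m


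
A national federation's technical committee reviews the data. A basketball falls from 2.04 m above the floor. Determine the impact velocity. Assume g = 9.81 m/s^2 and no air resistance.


v = sqrt(2 * g * h)
v = sqrt(2 * 9.81 * 2.04)
v = sqrt(40.0248) = 6.3265 m/s

6.3265 m/s


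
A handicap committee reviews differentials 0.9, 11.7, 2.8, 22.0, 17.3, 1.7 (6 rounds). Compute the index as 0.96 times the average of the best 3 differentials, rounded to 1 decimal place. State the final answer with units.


All differentials: 0.9, 11.7, 2.8, 22.0, 17.3, 1.7
Sorted: 0.9, 1.7, 2.8, 11.7, 17.3, 22.0
Best 3: 0.9, 1.7, 2.8
Average of best = 5.4 / 3 = 1.8
Raw index = 1.8 * 0.96 = 1.728
Handicap index = round(1.728, 1) = 1.7

1.7


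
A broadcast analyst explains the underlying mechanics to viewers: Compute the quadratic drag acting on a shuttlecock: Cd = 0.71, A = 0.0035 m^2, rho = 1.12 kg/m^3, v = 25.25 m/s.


Fd = 0.5 * Cd * rho * A * v^2
Fd = 0.5 * 0.71 * 1.12 * 0.0035 * 25.25^2
v^2 = 637.5625
Fd = 0.5 * 0.71 * 1.12 * 0.0035 * 637.5625 = 0.8872 N

0.8872 N


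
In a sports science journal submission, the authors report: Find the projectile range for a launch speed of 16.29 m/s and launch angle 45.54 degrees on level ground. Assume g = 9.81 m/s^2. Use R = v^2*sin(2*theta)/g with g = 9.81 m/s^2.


R = v^2 * sin(2*theta) / g
Convert angle to radians: theta = 45.54 deg = 0.7948 rad
sin(2*theta) = sin(1.5896) = 0.9998
R = 16.29^2 * 0.9998 / 9.81
R = 265.3641 * 0.9998 / 9.81 = 27.0456 m

27.0456 m


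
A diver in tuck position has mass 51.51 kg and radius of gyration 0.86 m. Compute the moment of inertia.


I = m * k^2
I = 51.51 * 0.86^2
I = 51.51 * 0.7396 = 38.0968 kg*m^2

38.0968 kg*m^2


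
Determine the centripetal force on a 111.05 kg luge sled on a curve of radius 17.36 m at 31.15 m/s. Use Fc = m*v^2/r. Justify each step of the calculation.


Fc = m * v^2 / r
v^2 = 31.15^2 = 970.3225
Fc = 111.05 * 970.3225 / 17.36
Fc = 107754.3136 / 17.36 = 6207.0457 N

6207.0457 N


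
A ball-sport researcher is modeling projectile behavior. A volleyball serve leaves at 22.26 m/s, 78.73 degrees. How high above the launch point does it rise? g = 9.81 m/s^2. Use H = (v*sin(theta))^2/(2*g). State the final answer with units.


H = (v*sin(theta))^2 / (2*g)
vy = v*sin(theta) = 22.26 * sin(78.73 deg) = 21.8308 m/s
H = vy^2 / (2*g) = 476.5822 / (2*9.81)
H = 476.5822 / 19.62 = 24.2906 m

24.2906 m


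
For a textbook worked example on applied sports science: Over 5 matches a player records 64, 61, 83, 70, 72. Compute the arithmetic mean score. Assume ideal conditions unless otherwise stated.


Average = sum / n
Sum = 350
Average = 350 / 5 = 70

70


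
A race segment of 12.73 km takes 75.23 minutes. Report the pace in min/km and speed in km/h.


Pace = time / distance = 75.23 min / 12.73 km = 5.9097 min/km
Speed = distance / time_in_hours = 12.73 / 1.2538 hr
Speed = 10.1529 km/h

5.9097 min/km, 10.1529 km/h


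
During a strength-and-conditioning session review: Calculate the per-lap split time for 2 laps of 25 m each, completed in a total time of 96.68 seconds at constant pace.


Split time = total_time / n_laps = 96.68 / 2
Split time = 48.34 s per lap

48.34 s


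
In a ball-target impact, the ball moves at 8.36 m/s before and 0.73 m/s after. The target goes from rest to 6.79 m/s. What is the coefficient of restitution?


e = (v2_after - v1_after) / (v1_before - v2_before)
Numerator = 6.79 - 0.73 = 6.06
Denominator = 8.36 - 0 = 8.36
e = 6.06 / 8.36 = 0.7249

0.7249


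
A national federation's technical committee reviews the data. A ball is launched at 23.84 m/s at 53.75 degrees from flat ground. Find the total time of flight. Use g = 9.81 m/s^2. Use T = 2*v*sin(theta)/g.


T = 2*v*sin(theta)/g
sin(theta) = sin(53.75 deg) = 0.8064
T = 2*23.84*0.8064 / 9.81
T = 38.4513 / 9.81 = 3.9196 s

3.9196 s


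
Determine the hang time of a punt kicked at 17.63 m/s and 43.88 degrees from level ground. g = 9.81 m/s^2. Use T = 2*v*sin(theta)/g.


T = 2*v*sin(theta)/g
sin(theta) = sin(43.88 deg) = 0.6932
T = 2*17.63*0.6932 / 9.81
T = 24.4405 / 9.81 = 2.4914 s

2.4914 s


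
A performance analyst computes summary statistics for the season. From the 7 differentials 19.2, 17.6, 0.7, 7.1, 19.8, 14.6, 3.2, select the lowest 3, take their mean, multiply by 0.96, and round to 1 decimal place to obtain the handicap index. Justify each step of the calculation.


All differentials: 19.2, 17.6, 0.7, 7.1, 19.8, 14.6, 3.2
Sorted: 0.7, 3.2, 7.1, 14.6, 17.6, 19.2, 19.8
Best 3: 0.7, 3.2, 7.1
Average of best = 11 / 3 = 3.6667
Raw index = 3.6667 * 0.96 = 3.52
Handicap index = round(3.52, 1) = 3.5

3.5


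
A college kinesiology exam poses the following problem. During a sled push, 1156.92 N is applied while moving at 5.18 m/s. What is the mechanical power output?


P = F * v
P = 1156.92 * 5.18
P = 5992.8456 W

5992.8456 W


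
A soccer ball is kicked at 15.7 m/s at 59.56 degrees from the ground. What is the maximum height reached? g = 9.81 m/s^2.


H = (v*sin(theta))^2 / (2*g)
vy = v*sin(theta) = 15.7 * sin(59.56 deg) = 13.5359 m/s
H = vy^2 / (2*g) = 183.221 / (2*9.81)
H = 183.221 / 19.62 = 9.3385 m

9.3385 m


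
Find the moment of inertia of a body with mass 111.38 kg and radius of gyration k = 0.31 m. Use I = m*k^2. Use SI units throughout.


I = m * k^2
I = 111.38 * 0.31^2
I = 111.38 * 0.0961 = 10.7036 kg*m^2

10.7036 kg*m^2


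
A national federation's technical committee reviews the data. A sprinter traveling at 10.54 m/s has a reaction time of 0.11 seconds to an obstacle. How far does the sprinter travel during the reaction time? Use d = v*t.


d = v * t
d = 10.54 * 0.11
d = 1.1594 m

1.1594 m


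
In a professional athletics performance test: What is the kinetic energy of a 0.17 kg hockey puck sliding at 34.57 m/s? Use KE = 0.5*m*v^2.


KE = 0.5 * m * v^2
KE = 0.5 * 0.17 * 34.57^2
KE = 0.5 * 0.17 * 1195.0849 = 101.5822 J

101.5822 J


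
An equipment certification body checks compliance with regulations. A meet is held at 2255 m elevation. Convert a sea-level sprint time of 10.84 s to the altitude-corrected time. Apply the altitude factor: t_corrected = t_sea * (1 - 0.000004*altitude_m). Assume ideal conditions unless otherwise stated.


Correction factor = 1 - 0.000004 * 2255 = 0.99098
t_corrected = t_sea * factor = 10.84 * 0.99098
t_corrected = 10.7422 s

10.7422 s


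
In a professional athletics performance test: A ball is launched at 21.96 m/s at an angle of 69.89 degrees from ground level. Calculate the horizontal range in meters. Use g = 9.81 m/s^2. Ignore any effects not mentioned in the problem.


R = v^2 * sin(2*theta) / g
Convert angle to radians: theta = 69.89 deg = 1.2198 rad
sin(2*theta) = sin(2.4396) = 0.6457
R = 21.96^2 * 0.6457 / 9.81
R = 482.2416 * 0.6457 / 9.81 = 31.7426 m

31.7426 m


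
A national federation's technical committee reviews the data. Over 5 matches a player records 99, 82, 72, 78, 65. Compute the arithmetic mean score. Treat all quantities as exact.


Average = sum / n
Sum = 396
Average = 396 / 5 = 79.2

79.2


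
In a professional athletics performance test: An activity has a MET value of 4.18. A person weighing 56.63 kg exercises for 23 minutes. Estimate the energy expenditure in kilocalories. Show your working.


kcal = MET * mass * time_hr
Convert time: 23 min = 0.3833 hr
kcal = 4.18 * 56.63 * 0.3833
kcal = 90.7401 kcal

90.7401 kcal


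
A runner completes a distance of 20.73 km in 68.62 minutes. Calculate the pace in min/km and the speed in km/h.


Pace = time / distance = 68.62 min / 20.73 km = 3.3102 min/km
Speed = distance / time_in_hours = 20.73 / 1.1437 hr
Speed = 18.1259 km/h

3.3102 min/km, 18.1259 km/h


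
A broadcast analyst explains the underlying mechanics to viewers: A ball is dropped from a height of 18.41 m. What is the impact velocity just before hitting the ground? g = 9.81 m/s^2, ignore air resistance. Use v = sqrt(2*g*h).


v = sqrt(2 * g * h)
v = sqrt(2 * 9.81 * 18.41)
v = sqrt(361.2042) = 19.0054 m/s

19.0054 m/s


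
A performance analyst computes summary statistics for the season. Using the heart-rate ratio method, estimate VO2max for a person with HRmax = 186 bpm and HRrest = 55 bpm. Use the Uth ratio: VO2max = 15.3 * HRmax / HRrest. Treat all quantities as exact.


VO2max = 15.3 * HRmax / HRrest
VO2max = 15.3 * 186 / 55
VO2max = 2845.8 / 55 = 51.7418 mL/kg/min

51.7418 mL/kg/min


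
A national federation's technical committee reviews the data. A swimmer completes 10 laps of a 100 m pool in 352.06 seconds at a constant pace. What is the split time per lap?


Split time = total_time / n_laps = 352.06 / 10
Split time = 35.206 s per lap

35.206 s


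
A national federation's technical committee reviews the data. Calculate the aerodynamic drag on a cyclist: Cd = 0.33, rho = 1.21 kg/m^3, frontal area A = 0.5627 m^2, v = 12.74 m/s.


Fd = 0.5 * Cd * rho * A * v^2
Fd = 0.5 * 0.33 * 1.21 * 0.5627 * 12.74^2
v^2 = 162.3076
Fd = 0.5 * 0.33 * 1.21 * 0.5627 * 162.3076 = 18.2341 N

18.2341 N


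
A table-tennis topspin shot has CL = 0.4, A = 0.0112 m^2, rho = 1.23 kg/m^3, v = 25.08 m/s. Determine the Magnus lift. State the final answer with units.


FM = 0.5 * CL * rho * A * v^2
FM = 0.5 * 0.4 * 1.23 * 0.0112 * 25.08^2
v^2 = 629.0064
FM = 0.5 * 0.4 * 1.23 * 0.0112 * 629.0064 = 1.733 N

1.733 N


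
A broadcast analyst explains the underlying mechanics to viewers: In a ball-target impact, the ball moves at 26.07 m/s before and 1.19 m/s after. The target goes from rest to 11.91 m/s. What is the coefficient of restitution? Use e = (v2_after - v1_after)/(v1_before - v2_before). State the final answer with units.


e = (v2_after - v1_after) / (v1_before - v2_before)
Numerator = 11.91 - 1.19 = 10.72
Denominator = 26.07 - 0 = 26.07
e = 10.72 / 26.07 = 0.4112

0.4112


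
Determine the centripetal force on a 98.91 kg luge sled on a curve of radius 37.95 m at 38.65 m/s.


Fc = m * v^2 / r
v^2 = 38.65^2 = 1493.8225
Fc = 98.91 * 1493.8225 / 37.95
Fc = 147753.9835 / 37.95 = 3893.3856 N

3893.3856 N


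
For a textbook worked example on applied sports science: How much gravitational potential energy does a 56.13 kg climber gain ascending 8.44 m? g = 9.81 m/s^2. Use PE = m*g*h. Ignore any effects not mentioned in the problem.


PE = m * g * h
PE = 56.13 * 9.81 * 8.44
PE = 550.6353 * 8.44 = 4647.3619 J

4647.3619 J


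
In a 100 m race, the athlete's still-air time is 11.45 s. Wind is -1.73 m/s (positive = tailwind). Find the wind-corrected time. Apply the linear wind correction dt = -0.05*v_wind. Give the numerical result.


dt = -0.05 * v_wind = -0.05 * -1.73 = 0.0865 s
t_corrected = t_still + dt = 11.45 + (0.0865)
t_corrected = 11.5365 s

11.5365 s


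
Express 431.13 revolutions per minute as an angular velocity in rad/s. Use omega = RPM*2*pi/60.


omega = RPM * 2 * pi / 60
omega = 431.13 * 2 * 3.14159 / 60
omega = 2708.8697 / 60 = 45.1478 rad/s

45.1478 rad/s


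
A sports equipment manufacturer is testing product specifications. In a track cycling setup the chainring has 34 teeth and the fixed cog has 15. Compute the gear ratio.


GR = front_teeth / rear_teeth
GR = 34 / 15
GR = 2.2667

2.2667


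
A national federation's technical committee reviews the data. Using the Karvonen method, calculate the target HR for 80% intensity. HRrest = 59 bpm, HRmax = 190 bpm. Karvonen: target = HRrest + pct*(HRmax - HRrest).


Target = HRrest + pct*(HRmax - HRrest)
Heart rate reserve = HRmax - HRrest = 190 - 59 = 131 bpm
Fraction = 80% = 0.8
Target = 59 + 0.8 * 131
Target = 59 + 104.8 = 163.8 bpm

163.8 bpm


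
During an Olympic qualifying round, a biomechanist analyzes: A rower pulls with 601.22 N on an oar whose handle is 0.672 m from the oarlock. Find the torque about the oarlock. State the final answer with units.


tau = F * d
tau = 601.22 * 0.672
tau = 404.0198 N*m

404.0198 N*m


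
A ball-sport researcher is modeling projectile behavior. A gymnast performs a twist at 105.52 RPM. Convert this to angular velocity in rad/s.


omega = RPM * 2 * pi / 60
omega = 105.52 * 2 * 3.14159 / 60
omega = 663.0017 / 60 = 11.05 rad/s

11.05 rad/s


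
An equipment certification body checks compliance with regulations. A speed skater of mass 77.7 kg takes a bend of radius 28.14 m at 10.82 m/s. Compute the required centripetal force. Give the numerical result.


Fc = m * v^2 / r
v^2 = 10.82^2 = 117.0724
Fc = 77.7 * 117.0724 / 28.14
Fc = 9096.5255 / 28.14 = 323.2596 N

323.2596 N


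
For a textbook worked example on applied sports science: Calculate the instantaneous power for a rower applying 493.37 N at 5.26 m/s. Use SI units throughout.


P = F * v
P = 493.37 * 5.26
P = 2595.1262 W

2595.1262 W


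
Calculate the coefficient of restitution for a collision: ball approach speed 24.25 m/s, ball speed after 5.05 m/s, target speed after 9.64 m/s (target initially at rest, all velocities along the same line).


e = (v2_after - v1_after) / (v1_before - v2_before)
Numerator = 9.64 - 5.05 = 4.59
Denominator = 24.25 - 0 = 24.25
e = 4.59 / 24.25 = 0.1893

0.1893


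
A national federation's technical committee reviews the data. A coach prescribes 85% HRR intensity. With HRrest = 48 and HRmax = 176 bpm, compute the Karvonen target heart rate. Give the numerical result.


Target = HRrest + pct*(HRmax - HRrest)
Heart rate reserve = HRmax - HRrest = 176 - 48 = 128 bpm
Fraction = 85% = 0.85
Target = 48 + 0.85 * 128
Target = 48 + 108.8 = 156.8 bpm

156.8 bpm


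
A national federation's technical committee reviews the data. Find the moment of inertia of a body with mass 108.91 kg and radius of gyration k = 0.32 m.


I = m * k^2
I = 108.91 * 0.32^2
I = 108.91 * 0.1024 = 11.1524 kg*m^2

11.1524 kg*m^2


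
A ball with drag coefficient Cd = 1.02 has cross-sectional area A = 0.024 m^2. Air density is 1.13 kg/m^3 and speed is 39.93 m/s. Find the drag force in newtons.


Fd = 0.5 * Cd * rho * A * v^2
Fd = 0.5 * 1.02 * 1.13 * 0.024 * 39.93^2
v^2 = 1594.4049
Fd = 0.5 * 1.02 * 1.13 * 0.024 * 1594.4049 = 22.0525 N

22.0525 N


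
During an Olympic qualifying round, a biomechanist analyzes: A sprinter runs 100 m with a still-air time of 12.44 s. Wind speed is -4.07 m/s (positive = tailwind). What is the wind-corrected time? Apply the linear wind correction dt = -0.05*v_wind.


dt = -0.05 * v_wind = -0.05 * -4.07 = 0.2035 s
t_corrected = t_still + dt = 12.44 + (0.2035)
t_corrected = 12.6435 s

12.6435 s


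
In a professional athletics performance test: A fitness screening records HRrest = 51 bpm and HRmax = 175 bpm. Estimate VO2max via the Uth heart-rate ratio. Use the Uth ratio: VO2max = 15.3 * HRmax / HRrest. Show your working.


VO2max = 15.3 * HRmax / HRrest
VO2max = 15.3 * 175 / 51
VO2max = 2677.5 / 51 = 52.5 mL/kg/min

52.5 mL/kg/min


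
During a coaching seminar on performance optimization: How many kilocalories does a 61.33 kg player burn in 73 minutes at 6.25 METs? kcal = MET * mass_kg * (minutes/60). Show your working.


kcal = MET * mass * time_hr
Convert time: 73 min = 1.2167 hr
kcal = 6.25 * 61.33 * 1.2167
kcal = 466.3635 kcal

466.3635 kcal


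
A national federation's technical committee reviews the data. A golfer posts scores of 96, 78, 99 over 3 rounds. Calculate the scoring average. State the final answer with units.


Average = sum / n
Sum = 273
Average = 273 / 3 = 91

91


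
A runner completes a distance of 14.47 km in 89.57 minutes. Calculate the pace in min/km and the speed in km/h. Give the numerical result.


Pace = time / distance = 89.57 min / 14.47 km = 6.19 min/km
Speed = distance / time_in_hours = 14.47 / 1.4928 hr
Speed = 9.693 km/h

6.19 min/km, 9.693 km/h


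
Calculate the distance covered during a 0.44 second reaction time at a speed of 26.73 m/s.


d = v * t
d = 26.73 * 0.44
d = 11.7612 m

11.7612 m


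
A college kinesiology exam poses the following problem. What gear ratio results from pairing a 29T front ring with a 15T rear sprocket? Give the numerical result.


GR = front_teeth / rear_teeth
GR = 29 / 15
GR = 1.9333

1.9333


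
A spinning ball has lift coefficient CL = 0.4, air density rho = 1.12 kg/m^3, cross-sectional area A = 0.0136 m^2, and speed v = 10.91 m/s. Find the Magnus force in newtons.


FM = 0.5 * CL * rho * A * v^2
FM = 0.5 * 0.4 * 1.12 * 0.0136 * 10.91^2
v^2 = 119.0281
FM = 0.5 * 0.4 * 1.12 * 0.0136 * 119.0281 = 0.3626 N

0.3626 N


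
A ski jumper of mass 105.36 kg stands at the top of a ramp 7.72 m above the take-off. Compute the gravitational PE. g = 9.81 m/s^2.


PE = m * g * h
PE = 105.36 * 9.81 * 7.72
PE = 1033.5816 * 7.72 = 7979.25 J

7979.25 J


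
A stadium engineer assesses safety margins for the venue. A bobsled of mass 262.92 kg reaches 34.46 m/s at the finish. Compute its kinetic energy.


KE = 0.5 * m * v^2
KE = 0.5 * 262.92 * 34.46^2
KE = 0.5 * 262.92 * 1187.4916 = 156107.6457 J

156107.6457 J


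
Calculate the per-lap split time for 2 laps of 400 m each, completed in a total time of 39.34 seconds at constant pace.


Split time = total_time / n_laps = 39.34 / 2
Split time = 19.67 s per lap

19.67 s


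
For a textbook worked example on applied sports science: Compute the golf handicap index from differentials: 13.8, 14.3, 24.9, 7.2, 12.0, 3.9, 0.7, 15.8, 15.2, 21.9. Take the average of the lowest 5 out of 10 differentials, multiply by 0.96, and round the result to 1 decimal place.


All differentials: 13.8, 14.3, 24.9, 7.2, 12.0, 3.9, 0.7, 15.8, 15.2, 21.9
Sorted: 0.7, 3.9, 7.2, 12.0, 13.8, 14.3, 15.2, 15.8, 21.9, 24.9
Best 5: 0.7, 3.9, 7.2, 12.0, 13.8
Average of best = 37.6 / 5 = 7.52
Raw index = 7.52 * 0.96 = 7.2192
Handicap index = round(7.2192, 1) = 7.2

7.2


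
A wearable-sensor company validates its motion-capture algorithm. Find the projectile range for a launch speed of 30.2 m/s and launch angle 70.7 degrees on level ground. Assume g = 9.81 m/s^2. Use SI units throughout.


R = v^2 * sin(2*theta) / g
Convert angle to radians: theta = 70.7 deg = 1.2339 rad
sin(2*theta) = sin(2.4679) = 0.6239
R = 30.2^2 * 0.6239 / 9.81
R = 912.04 * 0.6239 / 9.81 = 58.0024 m

58.0024 m


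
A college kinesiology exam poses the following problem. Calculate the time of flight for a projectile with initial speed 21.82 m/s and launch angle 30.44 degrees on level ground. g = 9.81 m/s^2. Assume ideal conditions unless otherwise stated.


T = 2*v*sin(theta)/g
sin(theta) = sin(30.44 deg) = 0.5066
T = 2*21.82*0.5066 / 9.81
T = 22.1096 / 9.81 = 2.2538 s

2.2538 s


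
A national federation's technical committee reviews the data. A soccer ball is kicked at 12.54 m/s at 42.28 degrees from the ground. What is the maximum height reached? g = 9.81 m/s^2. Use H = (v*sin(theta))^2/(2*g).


H = (v*sin(theta))^2 / (2*g)
vy = v*sin(theta) = 12.54 * sin(42.28 deg) = 8.4363 m/s
H = vy^2 / (2*g) = 71.1718 / (2*9.81)
H = 71.1718 / 19.62 = 3.6275 m

3.6275 m


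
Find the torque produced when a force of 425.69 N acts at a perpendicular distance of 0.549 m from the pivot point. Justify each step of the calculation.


tau = F * d
tau = 425.69 * 0.549
tau = 233.7038 N*m

233.7038 N*m


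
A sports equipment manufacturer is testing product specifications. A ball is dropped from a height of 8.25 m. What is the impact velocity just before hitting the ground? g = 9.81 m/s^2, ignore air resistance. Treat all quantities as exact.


v = sqrt(2 * g * h)
v = sqrt(2 * 9.81 * 8.25)
v = sqrt(161.865) = 12.7226 m/s

12.7226 m/s


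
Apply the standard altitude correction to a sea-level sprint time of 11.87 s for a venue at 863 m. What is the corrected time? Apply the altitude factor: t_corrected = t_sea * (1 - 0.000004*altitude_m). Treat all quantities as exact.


Correction factor = 1 - 0.000004 * 863 = 0.996548
t_corrected = t_sea * factor = 11.87 * 0.996548
t_corrected = 11.829 s

11.829 s


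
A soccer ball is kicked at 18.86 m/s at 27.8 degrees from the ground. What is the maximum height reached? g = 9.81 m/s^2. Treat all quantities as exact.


H = (v*sin(theta))^2 / (2*g)
vy = v*sin(theta) = 18.86 * sin(27.8 deg) = 8.7961 m/s
H = vy^2 / (2*g) = 77.3705 / (2*9.81)
H = 77.3705 / 19.62 = 3.9435 m

3.9435 m


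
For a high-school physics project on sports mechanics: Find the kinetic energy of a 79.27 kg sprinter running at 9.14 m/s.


KE = 0.5 * m * v^2
KE = 0.5 * 79.27 * 9.14^2
KE = 0.5 * 79.27 * 83.5396 = 3311.092 J

3311.092 J


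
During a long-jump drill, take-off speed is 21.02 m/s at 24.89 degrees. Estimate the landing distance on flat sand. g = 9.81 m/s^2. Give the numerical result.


R = v^2 * sin(2*theta) / g
Convert angle to radians: theta = 24.89 deg = 0.4344 rad
sin(2*theta) = sin(0.8688) = 0.7636
R = 21.02^2 * 0.7636 / 9.81
R = 441.8404 * 0.7636 / 9.81 = 34.3911 m

34.3911 m


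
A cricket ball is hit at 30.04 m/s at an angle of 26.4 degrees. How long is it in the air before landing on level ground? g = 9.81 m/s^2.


T = 2*v*sin(theta)/g
sin(theta) = sin(26.4 deg) = 0.4446
T = 2*30.04*0.4446 / 9.81
T = 26.7137 / 9.81 = 2.7231 s

2.7231 s


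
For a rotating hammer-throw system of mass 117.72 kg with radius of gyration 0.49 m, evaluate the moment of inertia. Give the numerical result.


I = m * k^2
I = 117.72 * 0.49^2
I = 117.72 * 0.2401 = 28.2646 kg*m^2

28.2646 kg*m^2


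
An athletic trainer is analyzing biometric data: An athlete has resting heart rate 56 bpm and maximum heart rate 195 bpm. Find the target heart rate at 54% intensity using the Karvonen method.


Target = HRrest + pct*(HRmax - HRrest)
Heart rate reserve = HRmax - HRrest = 195 - 56 = 139 bpm
Fraction = 54% = 0.54
Target = 56 + 0.54 * 139
Target = 56 + 75.06 = 131.06 bpm

131.06 bpm


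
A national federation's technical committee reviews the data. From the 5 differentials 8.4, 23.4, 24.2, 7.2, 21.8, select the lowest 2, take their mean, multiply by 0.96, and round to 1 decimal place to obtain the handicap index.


All differentials: 8.4, 23.4, 24.2, 7.2, 21.8
Sorted: 7.2, 8.4, 21.8, 23.4, 24.2
Best 2: 7.2, 8.4
Average of best = 15.6 / 2 = 7.8
Raw index = 7.8 * 0.96 = 7.488
Handicap index = round(7.488, 1) = 7.5

7.5


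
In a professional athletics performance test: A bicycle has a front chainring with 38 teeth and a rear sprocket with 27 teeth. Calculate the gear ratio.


GR = front_teeth / rear_teeth
GR = 38 / 27
GR = 1.4074

1.4074


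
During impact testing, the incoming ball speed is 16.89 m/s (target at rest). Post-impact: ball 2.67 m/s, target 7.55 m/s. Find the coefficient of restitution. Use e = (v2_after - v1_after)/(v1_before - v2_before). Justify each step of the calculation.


e = (v2_after - v1_after) / (v1_before - v2_before)
Numerator = 7.55 - 2.67 = 4.88
Denominator = 16.89 - 0 = 16.89
e = 4.88 / 16.89 = 0.2889

0.2889


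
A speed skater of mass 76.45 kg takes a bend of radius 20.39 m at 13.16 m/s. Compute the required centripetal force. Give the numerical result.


Fc = m * v^2 / r
v^2 = 13.16^2 = 173.1856
Fc = 76.45 * 173.1856 / 20.39
Fc = 13240.0391 / 20.39 = 649.3398 N

649.3398 N


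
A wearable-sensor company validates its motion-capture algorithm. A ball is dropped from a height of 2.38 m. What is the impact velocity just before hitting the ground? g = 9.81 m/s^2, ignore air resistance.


v = sqrt(2 * g * h)
v = sqrt(2 * 9.81 * 2.38)
v = sqrt(46.6956) = 6.8334 m/s

6.8334 m/s


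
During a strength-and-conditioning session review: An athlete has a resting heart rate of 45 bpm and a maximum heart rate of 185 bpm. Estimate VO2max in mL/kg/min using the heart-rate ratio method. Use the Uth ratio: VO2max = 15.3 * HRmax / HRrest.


VO2max = 15.3 * HRmax / HRrest
VO2max = 15.3 * 185 / 45
VO2max = 2830.5 / 45 = 62.9 mL/kg/min

62.9 mL/kg/min


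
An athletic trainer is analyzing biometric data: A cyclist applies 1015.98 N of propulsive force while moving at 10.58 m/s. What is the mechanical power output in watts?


P = F * v
P = 1015.98 * 10.58
P = 10749.0684 W

10749.0684 W


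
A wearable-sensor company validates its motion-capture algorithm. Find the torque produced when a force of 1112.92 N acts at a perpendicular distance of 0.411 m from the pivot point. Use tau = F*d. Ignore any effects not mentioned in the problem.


tau = F * d
tau = 1112.92 * 0.411
tau = 457.4101 N*m

457.4101 N*m


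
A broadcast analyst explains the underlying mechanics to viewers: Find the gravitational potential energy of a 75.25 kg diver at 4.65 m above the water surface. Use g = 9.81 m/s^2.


PE = m * g * h
PE = 75.25 * 9.81 * 4.65
PE = 738.2025 * 4.65 = 3432.6416 J

3432.6416 J


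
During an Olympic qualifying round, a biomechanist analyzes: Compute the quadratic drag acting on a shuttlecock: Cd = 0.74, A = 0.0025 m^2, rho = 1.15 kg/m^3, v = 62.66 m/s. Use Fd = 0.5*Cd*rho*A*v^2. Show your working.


Fd = 0.5 * Cd * rho * A * v^2
Fd = 0.5 * 0.74 * 1.15 * 0.0025 * 62.66^2
v^2 = 3926.2756
Fd = 0.5 * 0.74 * 1.15 * 0.0025 * 3926.2756 = 4.1766 N

4.1766 N
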